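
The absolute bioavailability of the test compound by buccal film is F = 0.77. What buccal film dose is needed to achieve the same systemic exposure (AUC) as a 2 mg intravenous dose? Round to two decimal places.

For equal systemic exposure: F × D_ev = D_iv
D_ev = D_iv / F = 2 / 0.77 = 2.5974 mg

D_buccal = 2.60 mg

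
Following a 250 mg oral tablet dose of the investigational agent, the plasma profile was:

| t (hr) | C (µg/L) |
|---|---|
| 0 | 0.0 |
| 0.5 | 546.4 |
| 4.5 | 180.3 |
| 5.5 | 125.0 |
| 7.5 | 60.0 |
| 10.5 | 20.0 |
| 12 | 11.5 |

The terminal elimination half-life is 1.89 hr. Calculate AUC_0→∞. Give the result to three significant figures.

AUC = 2100 µg/L·hr

Trapezoidal AUC_0→12:
  [0→0.5]: (0.0+546.4)/2 × 0.5 = 136.6
  [0.5→4.5]: (546.4+180.3)/2 × 4 = 1453.4
  [4.5→5.5]: (180.3+125.0)/2 × 1 = 152.65
  [5.5→7.5]: (125.0+60.0)/2 × 2 = 185.0
  [7.5→10.5]: (60.0+20.0)/2 × 3 = 120.0
  [10.5→12]: (20.0+11.5)/2 × 1.5 = 23.625
  Sum = 2071.275 µg/L·hr
k_e = ln2 / t½ = 0.693147 / 1.89 = 0.3667 hr^-1
Extrapolated tail: C_last / k_e = 11.5 / 0.3667 = 31.361
AUC_0→∞ = 2071.275 + 31.361 = 2102.636 µg/L·hr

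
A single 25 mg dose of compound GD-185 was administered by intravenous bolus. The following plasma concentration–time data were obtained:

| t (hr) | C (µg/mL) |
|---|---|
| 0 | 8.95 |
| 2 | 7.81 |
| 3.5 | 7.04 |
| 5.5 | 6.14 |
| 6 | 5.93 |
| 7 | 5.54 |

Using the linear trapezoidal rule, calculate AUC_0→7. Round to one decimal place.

Trapezoidal AUC_0→7:
  [0→2]: (8.95+7.81)/2 × 2 = 16.76
  [2→3.5]: (7.81+7.04)/2 × 1.5 = 11.1375
  [3.5→5.5]: (7.04+6.14)/2 × 2 = 13.18
  [5.5→6]: (6.14+5.93)/2 × 0.5 = 3.0175
  [6→7]: (5.93+5.54)/2 × 1 = 5.735
  Sum = 49.83 µg/mL·hr

AUC = 49.8 µg/mL·hr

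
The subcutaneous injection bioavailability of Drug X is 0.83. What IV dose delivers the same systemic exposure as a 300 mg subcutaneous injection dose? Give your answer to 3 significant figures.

Systemic exposure from an extravascular dose = F × D_ev, so the equivalent IV dose is F × D_ev.
D_iv = F × D_ev = 0.83 × 300 = 249 mg

D_iv = 249 mg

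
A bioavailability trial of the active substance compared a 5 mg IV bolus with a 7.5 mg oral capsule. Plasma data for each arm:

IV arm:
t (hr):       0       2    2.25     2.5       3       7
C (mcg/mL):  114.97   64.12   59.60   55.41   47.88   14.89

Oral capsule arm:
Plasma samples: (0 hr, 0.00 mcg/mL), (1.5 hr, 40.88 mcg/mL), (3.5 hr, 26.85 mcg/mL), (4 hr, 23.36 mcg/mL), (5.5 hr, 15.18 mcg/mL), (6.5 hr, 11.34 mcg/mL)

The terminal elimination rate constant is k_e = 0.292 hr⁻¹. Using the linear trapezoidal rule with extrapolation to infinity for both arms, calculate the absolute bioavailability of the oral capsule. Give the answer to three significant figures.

F = 0.311

Trapezoidal AUC_0→7 (IV):
  [0→2]: (114.97+64.12)/2 × 2 = 179.09
  [2→2.25]: (64.12+59.60)/2 × 0.25 = 15.465
  [2.25→2.5]: (59.60+55.41)/2 × 0.25 = 14.37625
  [2.5→3]: (55.41+47.88)/2 × 0.5 = 25.8225
  [3→7]: (47.88+14.89)/2 × 4 = 125.54
  Sum = 360.29375 mcg/mL·hr
IV tail: 14.89/0.292 = 50.993; AUC_iv,0→∞ = 360.29375 + 50.993 = 411.28675 mcg/mL·hr
Trapezoidal AUC_0→6.5 (oral capsule):
  [0→1.5]: (0.00+40.88)/2 × 1.5 = 30.66
  [1.5→3.5]: (40.88+26.85)/2 × 2 = 67.73
  [3.5→4]: (26.85+23.36)/2 × 0.5 = 12.5525
  [4→5.5]: (23.36+15.18)/2 × 1.5 = 28.905
  [5.5→6.5]: (15.18+11.34)/2 × 1 = 13.26
  Sum = 153.1075 mcg/mL·hr
oral capsule tail: 11.34/0.292 = 38.836; AUC_ev,0→∞ = 153.1075 + 38.836 = 191.9435 mcg/mL·hr
F = (AUC_ev/D_ev)/(AUC_iv/D_iv) = (191.9435/7.5)/(411.28675/5) = 25.5925/82.25735 = 0.3111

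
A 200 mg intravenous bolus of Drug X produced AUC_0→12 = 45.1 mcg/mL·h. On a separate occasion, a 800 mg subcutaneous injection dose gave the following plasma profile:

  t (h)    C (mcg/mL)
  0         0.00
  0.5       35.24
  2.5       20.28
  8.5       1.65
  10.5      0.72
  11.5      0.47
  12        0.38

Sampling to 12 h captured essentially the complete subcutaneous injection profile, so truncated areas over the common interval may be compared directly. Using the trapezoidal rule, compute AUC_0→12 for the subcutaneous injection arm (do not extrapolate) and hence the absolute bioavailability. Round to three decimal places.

F = 0.739

Trapezoidal AUC_0→12 (subcutaneous injection):
  [0→0.5]: (0.00+35.24)/2 × 0.5 = 8.81
  [0.5→2.5]: (35.24+20.28)/2 × 2 = 55.52
  [2.5→8.5]: (20.28+1.65)/2 × 6 = 65.79
  [8.5→10.5]: (1.65+0.72)/2 × 2 = 2.37
  [10.5→11.5]: (0.72+0.47)/2 × 1 = 0.595
  [11.5→12]: (0.47+0.38)/2 × 0.5 = 0.2125
  Sum = 133.2975 mcg/mL·h
F = (AUC_ev/D_ev)/(AUC_iv/D_iv) = (133.2975/800)/(45.1/200) = 0.166622/0.2255 = 0.7389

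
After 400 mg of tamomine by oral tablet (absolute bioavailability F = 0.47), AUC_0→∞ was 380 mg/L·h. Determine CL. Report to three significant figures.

CL = F × Dose / AUC_0→∞
   = 0.47 × 400 / 380 = 0.494737 L/h

CL = 0.495 L/h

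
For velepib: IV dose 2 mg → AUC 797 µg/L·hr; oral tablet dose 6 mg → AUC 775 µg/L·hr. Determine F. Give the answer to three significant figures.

F = (AUC_ev / D_ev) / (AUC_iv / D_iv)
  = (775/6) / (797/2)
  = 129.167 / 398.5 = 0.3241

F = 0.324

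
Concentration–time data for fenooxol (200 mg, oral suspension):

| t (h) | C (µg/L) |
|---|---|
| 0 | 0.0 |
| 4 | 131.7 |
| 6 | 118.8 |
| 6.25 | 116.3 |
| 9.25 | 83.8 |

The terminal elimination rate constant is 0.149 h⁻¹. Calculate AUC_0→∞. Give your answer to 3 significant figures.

Trapezoidal AUC_0→9.25:
  [0→4]: (0.0+131.7)/2 × 4 = 263.4
  [4→6]: (131.7+118.8)/2 × 2 = 250.5
  [6→6.25]: (118.8+116.3)/2 × 0.25 = 29.3875
  [6.25→9.25]: (116.3+83.8)/2 × 3 = 300.15
  Sum = 843.4375 µg/L·h
Extrapolated tail: C_last / k_e = 83.8 / 0.149 = 562.416
AUC_0→∞ = 843.4375 + 562.416 = 1405.8535 µg/L·h

AUC = 1410 µg/L·h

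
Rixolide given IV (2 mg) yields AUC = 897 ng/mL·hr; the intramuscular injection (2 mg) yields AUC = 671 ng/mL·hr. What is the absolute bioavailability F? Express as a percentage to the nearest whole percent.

F = 75%

F = (AUC_ev / D_ev) / (AUC_iv / D_iv)
  = (671/2) / (897/2)
  = 335.5 / 448.5 = 0.7480
  = 74.80%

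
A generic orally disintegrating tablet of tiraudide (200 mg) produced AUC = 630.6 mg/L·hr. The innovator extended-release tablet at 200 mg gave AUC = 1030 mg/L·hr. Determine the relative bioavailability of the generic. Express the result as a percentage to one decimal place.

F_rel = (AUC_test/D_test) / (AUC_ref/D_ref)
      = (630.6/200) / (1030/200)
      = 3.153 / 5.15 = 0.6122 = 61.22%

F_rel = 61.2%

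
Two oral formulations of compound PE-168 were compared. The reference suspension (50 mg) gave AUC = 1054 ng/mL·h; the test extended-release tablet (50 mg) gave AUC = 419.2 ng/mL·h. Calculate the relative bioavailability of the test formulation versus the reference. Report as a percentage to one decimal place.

F_rel = (AUC_test/D_test) / (AUC_ref/D_ref)
      = (419.2/50) / (1054/50)
      = 8.384 / 21.08 = 0.3977 = 39.77%

F_rel = 39.8%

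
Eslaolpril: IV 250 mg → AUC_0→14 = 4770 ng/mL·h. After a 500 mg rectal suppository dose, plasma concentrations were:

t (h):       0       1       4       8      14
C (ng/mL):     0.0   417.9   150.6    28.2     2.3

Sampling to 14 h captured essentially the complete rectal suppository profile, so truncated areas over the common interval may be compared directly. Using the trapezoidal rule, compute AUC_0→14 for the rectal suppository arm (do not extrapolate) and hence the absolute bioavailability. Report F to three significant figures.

Trapezoidal AUC_0→14 (rectal suppository):
  [0→1]: (0.0+417.9)/2 × 1 = 208.95
  [1→4]: (417.9+150.6)/2 × 3 = 852.75
  [4→8]: (150.6+28.2)/2 × 4 = 357.6
  [8→14]: (28.2+2.3)/2 × 6 = 91.5
  Sum = 1510.8 ng/mL·h
F = (AUC_ev/D_ev)/(AUC_iv/D_iv) = (1510.8/500)/(4770/250) = 3.0216/19.08 = 0.1584

F = 0.158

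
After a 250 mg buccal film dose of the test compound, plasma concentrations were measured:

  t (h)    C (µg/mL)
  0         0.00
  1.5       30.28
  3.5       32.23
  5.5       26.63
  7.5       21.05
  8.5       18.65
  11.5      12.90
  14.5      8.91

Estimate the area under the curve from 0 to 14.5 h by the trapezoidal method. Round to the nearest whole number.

AUC = 292 µg/mL·h

Trapezoidal AUC_0→14.5:
  [0→1.5]: (0.00+30.28)/2 × 1.5 = 22.71
  [1.5→3.5]: (30.28+32.23)/2 × 2 = 62.51
  [3.5→5.5]: (32.23+26.63)/2 × 2 = 58.86
  [5.5→7.5]: (26.63+21.05)/2 × 2 = 47.68
  [7.5→8.5]: (21.05+18.65)/2 × 1 = 19.85
  [8.5→11.5]: (18.65+12.90)/2 × 3 = 47.325
  [11.5→14.5]: (12.90+8.91)/2 × 3 = 32.715
  Sum = 291.65 µg/mL·h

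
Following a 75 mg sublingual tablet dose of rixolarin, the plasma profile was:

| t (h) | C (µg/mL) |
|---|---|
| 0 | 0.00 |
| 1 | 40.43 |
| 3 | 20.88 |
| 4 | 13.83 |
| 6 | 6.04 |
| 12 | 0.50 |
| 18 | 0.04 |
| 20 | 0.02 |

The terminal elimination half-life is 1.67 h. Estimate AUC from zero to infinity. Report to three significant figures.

AUC = 140 µg/mL·h

Trapezoidal AUC_0→20:
  [0→1]: (0.00+40.43)/2 × 1 = 20.215
  [1→3]: (40.43+20.88)/2 × 2 = 61.31
  [3→4]: (20.88+13.83)/2 × 1 = 17.355
  [4→6]: (13.83+6.04)/2 × 2 = 19.87
  [6→12]: (6.04+0.50)/2 × 6 = 19.62
  [12→18]: (0.50+0.04)/2 × 6 = 1.62
  [18→20]: (0.04+0.02)/2 × 2 = 0.06
  Sum = 140.05 µg/mL·h
k_e = ln2 / t½ = 0.693147 / 1.67 = 0.4151 h^-1
Extrapolated tail: C_last / k_e = 0.02 / 0.4151 = 0.048
AUC_0→∞ = 140.05 + 0.048 = 140.098 µg/mL·h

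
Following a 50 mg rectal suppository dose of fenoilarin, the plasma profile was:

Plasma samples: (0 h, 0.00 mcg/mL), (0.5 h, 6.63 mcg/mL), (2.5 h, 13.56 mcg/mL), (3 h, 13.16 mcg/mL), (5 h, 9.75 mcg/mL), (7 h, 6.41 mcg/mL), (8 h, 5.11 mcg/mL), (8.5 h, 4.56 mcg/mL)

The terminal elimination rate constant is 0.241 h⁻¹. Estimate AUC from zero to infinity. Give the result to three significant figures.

AUC = 94.7 mcg/mL·h

Trapezoidal AUC_0→8.5:
  [0→0.5]: (0.00+6.63)/2 × 0.5 = 1.6575
  [0.5→2.5]: (6.63+13.56)/2 × 2 = 20.19
  [2.5→3]: (13.56+13.16)/2 × 0.5 = 6.68
  [3→5]: (13.16+9.75)/2 × 2 = 22.91
  [5→7]: (9.75+6.41)/2 × 2 = 16.16
  [7→8]: (6.41+5.11)/2 × 1 = 5.76
  [8→8.5]: (5.11+4.56)/2 × 0.5 = 2.4175
  Sum = 75.775 mcg/mL·h
Extrapolated tail: C_last / k_e = 4.56 / 0.241 = 18.921
AUC_0→∞ = 75.775 + 18.921 = 94.696 mcg/mL·h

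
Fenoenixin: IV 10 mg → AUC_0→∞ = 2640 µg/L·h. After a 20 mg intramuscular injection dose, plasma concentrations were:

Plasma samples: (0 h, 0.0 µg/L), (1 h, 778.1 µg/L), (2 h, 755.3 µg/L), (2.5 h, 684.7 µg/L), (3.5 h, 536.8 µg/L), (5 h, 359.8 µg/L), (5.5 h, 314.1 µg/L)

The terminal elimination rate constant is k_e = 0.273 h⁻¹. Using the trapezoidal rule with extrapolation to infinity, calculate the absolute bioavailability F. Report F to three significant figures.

Trapezoidal AUC_0→5.5 (intramuscular injection):
  [0→1]: (0.0+778.1)/2 × 1 = 389.05
  [1→2]: (778.1+755.3)/2 × 1 = 766.7
  [2→2.5]: (755.3+684.7)/2 × 0.5 = 360.0
  [2.5→3.5]: (684.7+536.8)/2 × 1 = 610.75
  [3.5→5]: (536.8+359.8)/2 × 1.5 = 672.45
  [5→5.5]: (359.8+314.1)/2 × 0.5 = 168.475
  Sum = 2967.425 µg/L·h
Tail: C_last/k_e = 314.1/0.273 = 1150.549
AUC_0→∞ (intramuscular injection) = 2967.425 + 1150.549 = 4117.974 µg/L·h
F = (AUC_ev/D_ev)/(AUC_iv/D_iv) = (4117.974/20)/(2640/10) = 205.8987/264 = 0.7799

F = 0.780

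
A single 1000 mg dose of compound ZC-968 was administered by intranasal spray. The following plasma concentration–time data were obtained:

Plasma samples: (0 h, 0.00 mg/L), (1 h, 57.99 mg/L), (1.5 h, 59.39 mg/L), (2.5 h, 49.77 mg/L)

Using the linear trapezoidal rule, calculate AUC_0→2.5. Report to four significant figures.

AUC = 112.9 mg/L·h

Trapezoidal AUC_0→2.5:
  [0→1]: (0.00+57.99)/2 × 1 = 28.995
  [1→1.5]: (57.99+59.39)/2 × 0.5 = 29.345
  [1.5→2.5]: (59.39+49.77)/2 × 1 = 54.58
  Sum = 112.92 mg/L·h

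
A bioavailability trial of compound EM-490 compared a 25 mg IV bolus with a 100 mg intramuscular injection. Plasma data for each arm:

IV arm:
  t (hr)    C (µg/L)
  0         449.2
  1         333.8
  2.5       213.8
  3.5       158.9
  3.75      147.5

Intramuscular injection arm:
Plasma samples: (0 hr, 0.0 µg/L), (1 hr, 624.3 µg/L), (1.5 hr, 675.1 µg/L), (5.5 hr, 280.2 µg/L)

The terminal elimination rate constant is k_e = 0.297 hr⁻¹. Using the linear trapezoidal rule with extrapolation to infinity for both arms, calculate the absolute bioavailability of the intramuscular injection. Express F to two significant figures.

Trapezoidal AUC_0→3.75 (IV):
  [0→1]: (449.2+333.8)/2 × 1 = 391.5
  [1→2.5]: (333.8+213.8)/2 × 1.5 = 410.7
  [2.5→3.5]: (213.8+158.9)/2 × 1 = 186.35
  [3.5→3.75]: (158.9+147.5)/2 × 0.25 = 38.3
  Sum = 1026.85 µg/L·hr
IV tail: 147.5/0.297 = 496.633; AUC_iv,0→∞ = 1026.85 + 496.633 = 1523.483 µg/L·hr
Trapezoidal AUC_0→5.5 (intramuscular injection):
  [0→1]: (0.0+624.3)/2 × 1 = 312.15
  [1→1.5]: (624.3+675.1)/2 × 0.5 = 324.85
  [1.5→5.5]: (675.1+280.2)/2 × 4 = 1910.6
  Sum = 2547.6 µg/L·hr
intramuscular injection tail: 280.2/0.297 = 943.434; AUC_ev,0→∞ = 2547.6 + 943.434 = 3491.034 µg/L·hr
F = (AUC_ev/D_ev)/(AUC_iv/D_iv) = (3491.034/100)/(1523.483/25) = 34.91034/60.93932 = 0.5729

F = 0.57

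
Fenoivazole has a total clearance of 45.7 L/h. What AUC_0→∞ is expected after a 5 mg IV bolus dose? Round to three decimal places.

AUC = 0.109 mg/L·h

AUC_0→∞ = Dose_iv / CL
        = 5 / 45.7 = 0.109409 mg/L·h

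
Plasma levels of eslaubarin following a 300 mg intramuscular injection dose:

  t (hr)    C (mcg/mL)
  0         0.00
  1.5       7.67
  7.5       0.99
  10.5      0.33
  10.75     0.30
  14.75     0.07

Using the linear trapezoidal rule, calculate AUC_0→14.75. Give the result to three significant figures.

Trapezoidal AUC_0→14.75:
  [0→1.5]: (0.00+7.67)/2 × 1.5 = 5.7525
  [1.5→7.5]: (7.67+0.99)/2 × 6 = 25.98
  [7.5→10.5]: (0.99+0.33)/2 × 3 = 1.98
  [10.5→10.75]: (0.33+0.30)/2 × 0.25 = 0.07875
  [10.75→14.75]: (0.30+0.07)/2 × 4 = 0.74
  Sum = 34.53125 mcg/mL·hr

AUC = 34.5 mcg/mL·hr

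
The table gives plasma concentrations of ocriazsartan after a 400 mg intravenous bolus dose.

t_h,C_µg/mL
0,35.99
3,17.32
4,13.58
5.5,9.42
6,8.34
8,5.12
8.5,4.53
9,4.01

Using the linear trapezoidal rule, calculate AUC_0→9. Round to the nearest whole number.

Trapezoidal AUC_0→9:
  [0→3]: (35.99+17.32)/2 × 3 = 79.965
  [3→4]: (17.32+13.58)/2 × 1 = 15.45
  [4→5.5]: (13.58+9.42)/2 × 1.5 = 17.25
  [5.5→6]: (9.42+8.34)/2 × 0.5 = 4.44
  [6→8]: (8.34+5.12)/2 × 2 = 13.46
  [8→8.5]: (5.12+4.53)/2 × 0.5 = 2.4125
  [8.5→9]: (4.53+4.01)/2 × 0.5 = 2.135
  Sum = 135.1125 µg/mL·h

AUC = 135 µg/mL·h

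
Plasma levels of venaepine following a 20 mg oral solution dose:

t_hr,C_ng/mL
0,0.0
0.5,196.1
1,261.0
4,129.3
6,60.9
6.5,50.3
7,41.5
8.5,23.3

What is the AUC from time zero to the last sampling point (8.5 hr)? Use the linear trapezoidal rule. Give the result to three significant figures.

AUC = 1040 ng/mL·hr

Trapezoidal AUC_0→8.5:
  [0→0.5]: (0.0+196.1)/2 × 0.5 = 49.025
  [0.5→1]: (196.1+261.0)/2 × 0.5 = 114.275
  [1→4]: (261.0+129.3)/2 × 3 = 585.45
  [4→6]: (129.3+60.9)/2 × 2 = 190.2
  [6→6.5]: (60.9+50.3)/2 × 0.5 = 27.8
  [6.5→7]: (50.3+41.5)/2 × 0.5 = 22.95
  [7→8.5]: (41.5+23.3)/2 × 1.5 = 48.6
  Sum = 1038.3 ng/mL·hr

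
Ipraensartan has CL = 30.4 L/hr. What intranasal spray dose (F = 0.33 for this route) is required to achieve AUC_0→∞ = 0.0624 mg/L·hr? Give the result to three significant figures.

Dose = 5.75 mg

Dose = CL × AUC_0→∞ / F
     = 30.4 × 0.0624 / 0.33 = 5.74836 mg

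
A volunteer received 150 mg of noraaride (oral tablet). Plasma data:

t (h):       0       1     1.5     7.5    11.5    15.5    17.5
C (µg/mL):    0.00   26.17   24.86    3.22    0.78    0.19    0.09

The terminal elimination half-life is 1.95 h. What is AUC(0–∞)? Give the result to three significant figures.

Trapezoidal AUC_0→17.5:
  [0→1]: (0.00+26.17)/2 × 1 = 13.085
  [1→1.5]: (26.17+24.86)/2 × 0.5 = 12.7575
  [1.5→7.5]: (24.86+3.22)/2 × 6 = 84.24
  [7.5→11.5]: (3.22+0.78)/2 × 4 = 8.0
  [11.5→15.5]: (0.78+0.19)/2 × 4 = 1.94
  [15.5→17.5]: (0.19+0.09)/2 × 2 = 0.28
  Sum = 120.3025 µg/mL·h
k_e = ln2 / t½ = 0.693147 / 1.95 = 0.3555 h^-1
Extrapolated tail: C_last / k_e = 0.09 / 0.3555 = 0.253
AUC_0→∞ = 120.3025 + 0.253 = 120.5555 µg/mL·h

AUC = 121 µg/mL·h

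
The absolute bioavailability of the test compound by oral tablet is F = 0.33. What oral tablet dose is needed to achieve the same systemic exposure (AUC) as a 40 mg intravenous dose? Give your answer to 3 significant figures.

D_oral = 121 mg

For equal systemic exposure: F × D_ev = D_iv
D_ev = D_iv / F = 40 / 0.33 = 121.212 mg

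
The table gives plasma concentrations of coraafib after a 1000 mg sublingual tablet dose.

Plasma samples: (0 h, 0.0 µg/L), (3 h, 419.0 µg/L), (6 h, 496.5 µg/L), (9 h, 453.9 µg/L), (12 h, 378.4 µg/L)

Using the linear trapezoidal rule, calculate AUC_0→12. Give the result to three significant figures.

AUC = 4680 µg/L·h

Trapezoidal AUC_0→12:
  [0→3]: (0.0+419.0)/2 × 3 = 628.5
  [3→6]: (419.0+496.5)/2 × 3 = 1373.25
  [6→9]: (496.5+453.9)/2 × 3 = 1425.6
  [9→12]: (453.9+378.4)/2 × 3 = 1248.45
  Sum = 4675.8 µg/L·h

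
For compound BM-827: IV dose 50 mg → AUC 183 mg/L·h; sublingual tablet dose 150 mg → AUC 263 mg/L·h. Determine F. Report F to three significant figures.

F = (AUC_ev / D_ev) / (AUC_iv / D_iv)
  = (263/150) / (183/50)
  = 1.75333 / 3.66 = 0.4791

F = 0.479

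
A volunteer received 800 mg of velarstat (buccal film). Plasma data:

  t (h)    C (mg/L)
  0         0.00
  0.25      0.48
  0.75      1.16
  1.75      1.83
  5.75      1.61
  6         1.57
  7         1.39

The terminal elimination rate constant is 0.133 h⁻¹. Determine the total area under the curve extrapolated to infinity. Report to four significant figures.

Trapezoidal AUC_0→7:
  [0→0.25]: (0.00+0.48)/2 × 0.25 = 0.06
  [0.25→0.75]: (0.48+1.16)/2 × 0.5 = 0.41
  [0.75→1.75]: (1.16+1.83)/2 × 1 = 1.495
  [1.75→5.75]: (1.83+1.61)/2 × 4 = 6.88
  [5.75→6]: (1.61+1.57)/2 × 0.25 = 0.3975
  [6→7]: (1.57+1.39)/2 × 1 = 1.48
  Sum = 10.7225 mg/L·h
Extrapolated tail: C_last / k_e = 1.39 / 0.133 = 10.451
AUC_0→∞ = 10.7225 + 10.451 = 21.1735 mg/L·h

AUC = 21.17 mg/L·h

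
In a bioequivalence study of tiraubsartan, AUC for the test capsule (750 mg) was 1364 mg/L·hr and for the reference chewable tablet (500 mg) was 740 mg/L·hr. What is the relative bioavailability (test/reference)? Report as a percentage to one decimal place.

F_rel = 122.9%

F_rel = (AUC_test/D_test) / (AUC_ref/D_ref)
      = (1364/750) / (740/500)
      = 1.81867 / 1.48 = 1.2288 = 122.88%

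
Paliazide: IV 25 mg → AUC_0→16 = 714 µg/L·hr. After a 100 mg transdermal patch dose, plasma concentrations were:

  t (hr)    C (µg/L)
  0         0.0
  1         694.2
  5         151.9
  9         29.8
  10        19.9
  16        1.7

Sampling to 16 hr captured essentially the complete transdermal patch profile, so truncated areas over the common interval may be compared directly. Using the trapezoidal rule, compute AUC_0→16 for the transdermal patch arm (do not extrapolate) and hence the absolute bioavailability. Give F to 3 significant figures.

Trapezoidal AUC_0→16 (transdermal patch):
  [0→1]: (0.0+694.2)/2 × 1 = 347.1
  [1→5]: (694.2+151.9)/2 × 4 = 1692.2
  [5→9]: (151.9+29.8)/2 × 4 = 363.4
  [9→10]: (29.8+19.9)/2 × 1 = 24.85
  [10→16]: (19.9+1.7)/2 × 6 = 64.8
  Sum = 2492.35 µg/L·hr
F = (AUC_ev/D_ev)/(AUC_iv/D_iv) = (2492.35/100)/(714/25) = 24.9235/28.56 = 0.8727

F = 0.873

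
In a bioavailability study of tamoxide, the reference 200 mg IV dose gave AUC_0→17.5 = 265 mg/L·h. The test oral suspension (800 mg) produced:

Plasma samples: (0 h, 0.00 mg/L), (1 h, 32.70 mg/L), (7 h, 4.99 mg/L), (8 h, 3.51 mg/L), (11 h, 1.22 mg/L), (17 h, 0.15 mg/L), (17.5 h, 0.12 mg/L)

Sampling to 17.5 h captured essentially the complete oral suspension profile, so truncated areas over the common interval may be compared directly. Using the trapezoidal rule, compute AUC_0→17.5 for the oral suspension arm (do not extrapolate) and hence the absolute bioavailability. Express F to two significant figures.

F = 0.14

Trapezoidal AUC_0→17.5 (oral suspension):
  [0→1]: (0.00+32.70)/2 × 1 = 16.35
  [1→7]: (32.70+4.99)/2 × 6 = 113.07
  [7→8]: (4.99+3.51)/2 × 1 = 4.25
  [8→11]: (3.51+1.22)/2 × 3 = 7.095
  [11→17]: (1.22+0.15)/2 × 6 = 4.11
  [17→17.5]: (0.15+0.12)/2 × 0.5 = 0.0675
  Sum = 144.9425 mg/L·h
F = (AUC_ev/D_ev)/(AUC_iv/D_iv) = (144.9425/800)/(265/200) = 0.181178/1.325 = 0.1367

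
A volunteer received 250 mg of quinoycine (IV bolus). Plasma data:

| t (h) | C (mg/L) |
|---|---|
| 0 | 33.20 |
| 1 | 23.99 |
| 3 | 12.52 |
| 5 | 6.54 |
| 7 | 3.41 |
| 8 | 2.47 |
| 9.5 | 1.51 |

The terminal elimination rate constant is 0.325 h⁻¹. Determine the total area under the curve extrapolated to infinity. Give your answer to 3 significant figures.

AUC = 105 mg/L·h

Trapezoidal AUC_0→9.5:
  [0→1]: (33.20+23.99)/2 × 1 = 28.595
  [1→3]: (23.99+12.52)/2 × 2 = 36.51
  [3→5]: (12.52+6.54)/2 × 2 = 19.06
  [5→7]: (6.54+3.41)/2 × 2 = 9.95
  [7→8]: (3.41+2.47)/2 × 1 = 2.94
  [8→9.5]: (2.47+1.51)/2 × 1.5 = 2.985
  Sum = 100.04 mg/L·h
Extrapolated tail: C_last / k_e = 1.51 / 0.325 = 4.646
AUC_0→∞ = 100.04 + 4.646 = 104.686 mg/L·h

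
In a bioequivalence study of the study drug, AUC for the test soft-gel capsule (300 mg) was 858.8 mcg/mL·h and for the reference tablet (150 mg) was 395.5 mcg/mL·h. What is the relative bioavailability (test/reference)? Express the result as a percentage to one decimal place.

F_rel = (AUC_test/D_test) / (AUC_ref/D_ref)
      = (858.8/300) / (395.5/150)
      = 2.86267 / 2.63667 = 1.0857 = 108.57%

F_rel = 108.6%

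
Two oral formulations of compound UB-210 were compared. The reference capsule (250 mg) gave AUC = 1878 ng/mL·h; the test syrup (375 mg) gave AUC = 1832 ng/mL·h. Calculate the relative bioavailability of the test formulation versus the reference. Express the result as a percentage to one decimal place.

F_rel = (AUC_test/D_test) / (AUC_ref/D_ref)
      = (1832/375) / (1878/250)
      = 4.88533 / 7.512 = 0.6503 = 65.03%

F_rel = 65.0%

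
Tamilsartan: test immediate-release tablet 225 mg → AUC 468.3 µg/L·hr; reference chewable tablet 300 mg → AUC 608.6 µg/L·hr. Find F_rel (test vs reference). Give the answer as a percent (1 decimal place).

F_rel = 102.6%

F_rel = (AUC_test/D_test) / (AUC_ref/D_ref)
      = (468.3/225) / (608.6/300)
      = 2.08133 / 2.02867 = 1.0260 = 102.60%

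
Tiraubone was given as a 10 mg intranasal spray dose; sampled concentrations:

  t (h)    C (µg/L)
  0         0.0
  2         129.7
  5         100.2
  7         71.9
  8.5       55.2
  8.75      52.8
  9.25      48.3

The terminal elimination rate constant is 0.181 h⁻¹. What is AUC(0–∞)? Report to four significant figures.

AUC = 1048 µg/L·h

Trapezoidal AUC_0→9.25:
  [0→2]: (0.0+129.7)/2 × 2 = 129.7
  [2→5]: (129.7+100.2)/2 × 3 = 344.85
  [5→7]: (100.2+71.9)/2 × 2 = 172.1
  [7→8.5]: (71.9+55.2)/2 × 1.5 = 95.325
  [8.5→8.75]: (55.2+52.8)/2 × 0.25 = 13.5
  [8.75→9.25]: (52.8+48.3)/2 × 0.5 = 25.275
  Sum = 780.75 µg/L·h
Extrapolated tail: C_last / k_e = 48.3 / 0.181 = 266.851
AUC_0→∞ = 780.75 + 266.851 = 1047.601 µg/L·h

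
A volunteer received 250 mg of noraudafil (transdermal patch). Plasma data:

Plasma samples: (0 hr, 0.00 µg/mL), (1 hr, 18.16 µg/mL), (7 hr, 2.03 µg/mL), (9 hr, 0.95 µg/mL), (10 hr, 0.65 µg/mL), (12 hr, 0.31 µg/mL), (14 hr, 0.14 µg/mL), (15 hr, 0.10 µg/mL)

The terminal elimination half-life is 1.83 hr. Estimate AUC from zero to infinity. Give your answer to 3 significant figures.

AUC = 75.2 µg/mL·hr

Trapezoidal AUC_0→15:
  [0→1]: (0.00+18.16)/2 × 1 = 9.08
  [1→7]: (18.16+2.03)/2 × 6 = 60.57
  [7→9]: (2.03+0.95)/2 × 2 = 2.98
  [9→10]: (0.95+0.65)/2 × 1 = 0.8
  [10→12]: (0.65+0.31)/2 × 2 = 0.96
  [12→14]: (0.31+0.14)/2 × 2 = 0.45
  [14→15]: (0.14+0.10)/2 × 1 = 0.12
  Sum = 74.96 µg/mL·hr
k_e = ln2 / t½ = 0.693147 / 1.83 = 0.3788 hr^-1
Extrapolated tail: C_last / k_e = 0.10 / 0.3788 = 0.264
AUC_0→∞ = 74.96 + 0.264 = 75.224 µg/mL·hr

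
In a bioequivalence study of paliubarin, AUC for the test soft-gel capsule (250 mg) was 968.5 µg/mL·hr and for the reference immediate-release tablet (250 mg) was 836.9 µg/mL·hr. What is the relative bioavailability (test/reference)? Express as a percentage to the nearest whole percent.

F_rel = 116%

F_rel = (AUC_test/D_test) / (AUC_ref/D_ref)
      = (968.5/250) / (836.9/250)
      = 3.874 / 3.3476 = 1.1572 = 115.72%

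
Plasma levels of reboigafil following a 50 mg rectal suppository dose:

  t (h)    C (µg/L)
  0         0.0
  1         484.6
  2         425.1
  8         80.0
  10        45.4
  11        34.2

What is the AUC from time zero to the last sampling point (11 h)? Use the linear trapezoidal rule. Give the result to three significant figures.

Trapezoidal AUC_0→11:
  [0→1]: (0.0+484.6)/2 × 1 = 242.3
  [1→2]: (484.6+425.1)/2 × 1 = 454.85
  [2→8]: (425.1+80.0)/2 × 6 = 1515.3
  [8→10]: (80.0+45.4)/2 × 2 = 125.4
  [10→11]: (45.4+34.2)/2 × 1 = 39.8
  Sum = 2377.65 µg/L·h

AUC = 2380 µg/L·h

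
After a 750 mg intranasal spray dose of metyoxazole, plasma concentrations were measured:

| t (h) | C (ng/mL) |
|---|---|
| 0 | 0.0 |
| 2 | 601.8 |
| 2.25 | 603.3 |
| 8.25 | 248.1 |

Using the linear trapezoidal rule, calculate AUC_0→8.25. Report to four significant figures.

Trapezoidal AUC_0→8.25:
  [0→2]: (0.0+601.8)/2 × 2 = 601.8
  [2→2.25]: (601.8+603.3)/2 × 0.25 = 150.6375
  [2.25→8.25]: (603.3+248.1)/2 × 6 = 2554.2
  Sum = 3306.6375 ng/mL·h

AUC = 3307 ng/mL·h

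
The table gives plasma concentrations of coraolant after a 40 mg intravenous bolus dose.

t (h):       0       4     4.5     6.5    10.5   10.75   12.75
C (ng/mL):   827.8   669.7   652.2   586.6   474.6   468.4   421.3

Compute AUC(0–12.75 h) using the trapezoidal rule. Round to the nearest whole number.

Trapezoidal AUC_0→12.75:
  [0→4]: (827.8+669.7)/2 × 4 = 2995.0
  [4→4.5]: (669.7+652.2)/2 × 0.5 = 330.475
  [4.5→6.5]: (652.2+586.6)/2 × 2 = 1238.8
  [6.5→10.5]: (586.6+474.6)/2 × 4 = 2122.4
  [10.5→10.75]: (474.6+468.4)/2 × 0.25 = 117.875
  [10.75→12.75]: (468.4+421.3)/2 × 2 = 889.7
  Sum = 7694.25 ng/mL·h

AUC = 7694 ng/mL·h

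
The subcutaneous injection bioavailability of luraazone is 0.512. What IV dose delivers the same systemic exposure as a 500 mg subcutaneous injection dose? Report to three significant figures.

D_iv = 256 mg

Systemic exposure from an extravascular dose = F × D_ev, so the equivalent IV dose is F × D_ev.
D_iv = F × D_ev = 0.512 × 500 = 256 mg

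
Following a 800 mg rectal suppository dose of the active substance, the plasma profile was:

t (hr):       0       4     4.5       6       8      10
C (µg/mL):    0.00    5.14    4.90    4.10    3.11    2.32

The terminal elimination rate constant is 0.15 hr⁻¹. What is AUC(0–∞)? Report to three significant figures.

Trapezoidal AUC_0→10:
  [0→4]: (0.00+5.14)/2 × 4 = 10.28
  [4→4.5]: (5.14+4.90)/2 × 0.5 = 2.51
  [4.5→6]: (4.90+4.10)/2 × 1.5 = 6.75
  [6→8]: (4.10+3.11)/2 × 2 = 7.21
  [8→10]: (3.11+2.32)/2 × 2 = 5.43
  Sum = 32.18 µg/mL·hr
Extrapolated tail: C_last / k_e = 2.32 / 0.15 = 15.467
AUC_0→∞ = 32.18 + 15.467 = 47.647 µg/mL·hr

AUC = 47.6 µg/mL·hr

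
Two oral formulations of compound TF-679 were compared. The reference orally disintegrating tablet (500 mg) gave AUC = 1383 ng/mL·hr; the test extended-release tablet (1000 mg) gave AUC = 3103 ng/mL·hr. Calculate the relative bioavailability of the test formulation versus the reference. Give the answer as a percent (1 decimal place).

F_rel = 112.2%

F_rel = (AUC_test/D_test) / (AUC_ref/D_ref)
      = (3103/1000) / (1383/500)
      = 3.103 / 2.766 = 1.1218 = 112.18%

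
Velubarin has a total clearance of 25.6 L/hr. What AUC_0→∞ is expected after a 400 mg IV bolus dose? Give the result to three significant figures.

AUC_0→∞ = Dose_iv / CL
        = 400 / 25.6 = 15.625 mg/L·hr

AUC = 15.6 mg/L·hr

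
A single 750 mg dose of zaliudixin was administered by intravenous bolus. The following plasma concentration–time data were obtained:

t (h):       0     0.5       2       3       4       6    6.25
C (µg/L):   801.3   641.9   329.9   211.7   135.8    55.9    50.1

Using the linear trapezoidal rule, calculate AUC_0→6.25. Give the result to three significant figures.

Trapezoidal AUC_0→6.25:
  [0→0.5]: (801.3+641.9)/2 × 0.5 = 360.8
  [0.5→2]: (641.9+329.9)/2 × 1.5 = 728.85
  [2→3]: (329.9+211.7)/2 × 1 = 270.8
  [3→4]: (211.7+135.8)/2 × 1 = 173.75
  [4→6]: (135.8+55.9)/2 × 2 = 191.7
  [6→6.25]: (55.9+50.1)/2 × 0.25 = 13.25
  Sum = 1739.15 µg/L·h

AUC = 1740 µg/L·h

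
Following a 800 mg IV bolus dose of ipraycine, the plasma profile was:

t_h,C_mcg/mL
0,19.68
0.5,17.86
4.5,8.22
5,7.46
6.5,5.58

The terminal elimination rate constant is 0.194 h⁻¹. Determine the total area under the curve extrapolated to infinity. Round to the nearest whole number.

Trapezoidal AUC_0→6.5:
  [0→0.5]: (19.68+17.86)/2 × 0.5 = 9.385
  [0.5→4.5]: (17.86+8.22)/2 × 4 = 52.16
  [4.5→5]: (8.22+7.46)/2 × 0.5 = 3.92
  [5→6.5]: (7.46+5.58)/2 × 1.5 = 9.78
  Sum = 75.245 mcg/mL·h
Extrapolated tail: C_last / k_e = 5.58 / 0.194 = 28.763
AUC_0→∞ = 75.245 + 28.763 = 104.008 mcg/mL·h

AUC = 104 mcg/mL·h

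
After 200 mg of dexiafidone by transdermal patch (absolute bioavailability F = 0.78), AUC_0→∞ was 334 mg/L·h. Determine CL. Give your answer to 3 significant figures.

CL = F × Dose / AUC_0→∞
   = 0.78 × 200 / 334 = 0.467066 L/h

CL = 0.467 L/h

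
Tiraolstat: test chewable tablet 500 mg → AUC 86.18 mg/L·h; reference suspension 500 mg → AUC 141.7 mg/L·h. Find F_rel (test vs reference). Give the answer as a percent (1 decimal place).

F_rel = (AUC_test/D_test) / (AUC_ref/D_ref)
      = (86.18/500) / (141.7/500)
      = 0.17236 / 0.2834 = 0.6082 = 60.82%

F_rel = 60.8%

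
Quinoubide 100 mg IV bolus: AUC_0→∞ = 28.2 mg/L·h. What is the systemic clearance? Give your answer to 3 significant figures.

CL = 3.55 L/h

CL = Dose_iv / AUC_0→∞
   = 100 / 28.2 = 3.5461 L/h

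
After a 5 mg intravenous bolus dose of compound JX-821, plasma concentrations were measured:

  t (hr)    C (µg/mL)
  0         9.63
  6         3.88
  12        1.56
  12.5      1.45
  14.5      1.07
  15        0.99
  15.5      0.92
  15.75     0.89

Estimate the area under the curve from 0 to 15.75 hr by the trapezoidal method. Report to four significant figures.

Trapezoidal AUC_0→15.75:
  [0→6]: (9.63+3.88)/2 × 6 = 40.53
  [6→12]: (3.88+1.56)/2 × 6 = 16.32
  [12→12.5]: (1.56+1.45)/2 × 0.5 = 0.7525
  [12.5→14.5]: (1.45+1.07)/2 × 2 = 2.52
  [14.5→15]: (1.07+0.99)/2 × 0.5 = 0.515
  [15→15.5]: (0.99+0.92)/2 × 0.5 = 0.4775
  [15.5→15.75]: (0.92+0.89)/2 × 0.25 = 0.22625
  Sum = 61.34125 µg/mL·hr

AUC = 61.34 µg/mL·hr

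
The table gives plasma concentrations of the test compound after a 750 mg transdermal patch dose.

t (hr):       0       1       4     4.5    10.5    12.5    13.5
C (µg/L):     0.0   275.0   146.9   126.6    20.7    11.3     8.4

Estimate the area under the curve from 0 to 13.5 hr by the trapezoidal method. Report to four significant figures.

AUC = 1322 µg/L·hr

Trapezoidal AUC_0→13.5:
  [0→1]: (0.0+275.0)/2 × 1 = 137.5
  [1→4]: (275.0+146.9)/2 × 3 = 632.85
  [4→4.5]: (146.9+126.6)/2 × 0.5 = 68.375
  [4.5→10.5]: (126.6+20.7)/2 × 6 = 441.9
  [10.5→12.5]: (20.7+11.3)/2 × 2 = 32.0
  [12.5→13.5]: (11.3+8.4)/2 × 1 = 9.85
  Sum = 1322.475 µg/L·hr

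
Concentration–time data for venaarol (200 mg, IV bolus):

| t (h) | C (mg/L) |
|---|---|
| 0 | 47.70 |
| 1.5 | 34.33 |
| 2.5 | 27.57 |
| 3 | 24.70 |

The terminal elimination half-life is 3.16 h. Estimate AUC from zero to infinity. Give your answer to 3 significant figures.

AUC = 218 mg/L·h

Trapezoidal AUC_0→3:
  [0→1.5]: (47.70+34.33)/2 × 1.5 = 61.5225
  [1.5→2.5]: (34.33+27.57)/2 × 1 = 30.95
  [2.5→3]: (27.57+24.70)/2 × 0.5 = 13.0675
  Sum = 105.54 mg/L·h
k_e = ln2 / t½ = 0.693147 / 3.16 = 0.2194 h^-1
Extrapolated tail: C_last / k_e = 24.70 / 0.2194 = 112.580
AUC_0→∞ = 105.54 + 112.580 = 218.12 mg/L·h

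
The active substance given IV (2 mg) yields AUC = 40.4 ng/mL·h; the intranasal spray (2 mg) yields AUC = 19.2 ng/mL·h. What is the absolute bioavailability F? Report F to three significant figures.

F = (AUC_ev / D_ev) / (AUC_iv / D_iv)
  = (19.2/2) / (40.4/2)
  = 9.6 / 20.2 = 0.4752

F = 0.475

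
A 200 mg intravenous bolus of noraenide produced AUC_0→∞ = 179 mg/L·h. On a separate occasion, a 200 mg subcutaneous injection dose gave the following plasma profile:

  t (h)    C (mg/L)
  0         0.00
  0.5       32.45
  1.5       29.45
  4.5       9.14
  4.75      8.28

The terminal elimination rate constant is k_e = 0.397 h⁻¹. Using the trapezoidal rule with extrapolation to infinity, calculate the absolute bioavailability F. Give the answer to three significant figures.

F = 0.670

Trapezoidal AUC_0→4.75 (subcutaneous injection):
  [0→0.5]: (0.00+32.45)/2 × 0.5 = 8.1125
  [0.5→1.5]: (32.45+29.45)/2 × 1 = 30.95
  [1.5→4.5]: (29.45+9.14)/2 × 3 = 57.885
  [4.5→4.75]: (9.14+8.28)/2 × 0.25 = 2.1775
  Sum = 99.125 mg/L·h
Tail: C_last/k_e = 8.28/0.397 = 20.856
AUC_0→∞ (subcutaneous injection) = 99.125 + 20.856 = 119.981 mg/L·h
F = (AUC_ev/D_ev)/(AUC_iv/D_iv) = (119.981/200)/(179/200) = 0.599905/0.895 = 0.6703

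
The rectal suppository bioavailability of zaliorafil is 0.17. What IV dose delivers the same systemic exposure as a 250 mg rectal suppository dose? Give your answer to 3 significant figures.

D_iv = 42.5 mg

Systemic exposure from an extravascular dose = F × D_ev, so the equivalent IV dose is F × D_ev.
D_iv = F × D_ev = 0.17 × 250 = 42.5 mg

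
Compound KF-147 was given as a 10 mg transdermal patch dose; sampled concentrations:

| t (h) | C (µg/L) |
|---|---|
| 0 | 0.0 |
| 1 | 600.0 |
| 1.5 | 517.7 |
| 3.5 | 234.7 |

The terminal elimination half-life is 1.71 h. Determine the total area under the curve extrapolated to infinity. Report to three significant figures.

AUC = 1910 µg/L·h

Trapezoidal AUC_0→3.5:
  [0→1]: (0.0+600.0)/2 × 1 = 300.0
  [1→1.5]: (600.0+517.7)/2 × 0.5 = 279.425
  [1.5→3.5]: (517.7+234.7)/2 × 2 = 752.4
  Sum = 1331.825 µg/L·h
k_e = ln2 / t½ = 0.693147 / 1.71 = 0.4053 h^-1
Extrapolated tail: C_last / k_e = 234.7 / 0.4053 = 579.077
AUC_0→∞ = 1331.825 + 579.077 = 1910.902 µg/L·h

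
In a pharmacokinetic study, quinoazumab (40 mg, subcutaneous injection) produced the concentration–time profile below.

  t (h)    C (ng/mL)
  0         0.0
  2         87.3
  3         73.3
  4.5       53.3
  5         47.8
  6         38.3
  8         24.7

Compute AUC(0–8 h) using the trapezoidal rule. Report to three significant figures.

AUC = 394 ng/mL·h

Trapezoidal AUC_0→8:
  [0→2]: (0.0+87.3)/2 × 2 = 87.3
  [2→3]: (87.3+73.3)/2 × 1 = 80.3
  [3→4.5]: (73.3+53.3)/2 × 1.5 = 94.95
  [4.5→5]: (53.3+47.8)/2 × 0.5 = 25.275
  [5→6]: (47.8+38.3)/2 × 1 = 43.05
  [6→8]: (38.3+24.7)/2 × 2 = 63.0
  Sum = 393.875 ng/mL·h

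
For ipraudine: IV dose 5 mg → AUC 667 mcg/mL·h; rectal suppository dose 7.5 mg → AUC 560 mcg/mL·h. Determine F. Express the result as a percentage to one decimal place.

F = (AUC_ev / D_ev) / (AUC_iv / D_iv)
  = (560/7.5) / (667/5)
  = 74.6667 / 133.4 = 0.5597
  = 55.97%

F = 56.0%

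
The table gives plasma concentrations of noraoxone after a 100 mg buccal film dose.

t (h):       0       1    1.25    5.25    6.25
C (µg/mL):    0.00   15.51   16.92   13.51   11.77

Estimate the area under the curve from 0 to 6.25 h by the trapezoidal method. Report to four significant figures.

Trapezoidal AUC_0→6.25:
  [0→1]: (0.00+15.51)/2 × 1 = 7.755
  [1→1.25]: (15.51+16.92)/2 × 0.25 = 4.05375
  [1.25→5.25]: (16.92+13.51)/2 × 4 = 60.86
  [5.25→6.25]: (13.51+11.77)/2 × 1 = 12.64
  Sum = 85.30875 µg/mL·h

AUC = 85.31 µg/mL·h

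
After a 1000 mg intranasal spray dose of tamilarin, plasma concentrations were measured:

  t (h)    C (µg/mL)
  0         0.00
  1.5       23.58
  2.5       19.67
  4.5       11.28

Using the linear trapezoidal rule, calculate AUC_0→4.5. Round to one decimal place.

Trapezoidal AUC_0→4.5:
  [0→1.5]: (0.00+23.58)/2 × 1.5 = 17.685
  [1.5→2.5]: (23.58+19.67)/2 × 1 = 21.625
  [2.5→4.5]: (19.67+11.28)/2 × 2 = 30.95
  Sum = 70.26 µg/mL·h

AUC = 70.3 µg/mL·h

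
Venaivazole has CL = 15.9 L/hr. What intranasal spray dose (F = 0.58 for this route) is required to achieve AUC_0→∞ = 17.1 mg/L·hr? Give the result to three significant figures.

Dose = 469 mg

Dose = CL × AUC_0→∞ / F
     = 15.9 × 17.1 / 0.58 = 468.776 mg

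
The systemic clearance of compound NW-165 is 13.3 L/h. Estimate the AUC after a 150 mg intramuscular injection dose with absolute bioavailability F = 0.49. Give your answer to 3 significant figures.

AUC = 5.53 mg/L·h

AUC_0→∞ = F × Dose / CL
        = 0.49 × 150 / 13.3 = 5.52632 mg/L·h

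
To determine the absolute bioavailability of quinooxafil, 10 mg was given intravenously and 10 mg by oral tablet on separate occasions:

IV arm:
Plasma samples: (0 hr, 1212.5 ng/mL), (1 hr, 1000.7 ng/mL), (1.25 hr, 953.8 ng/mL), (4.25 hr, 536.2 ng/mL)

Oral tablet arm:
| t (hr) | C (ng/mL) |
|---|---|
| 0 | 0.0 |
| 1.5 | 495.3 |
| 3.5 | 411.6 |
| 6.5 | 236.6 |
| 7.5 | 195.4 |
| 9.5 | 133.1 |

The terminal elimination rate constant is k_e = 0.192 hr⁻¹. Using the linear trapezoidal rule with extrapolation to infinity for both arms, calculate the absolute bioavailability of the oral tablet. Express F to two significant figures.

F = 0.55

Trapezoidal AUC_0→4.25 (IV):
  [0→1]: (1212.5+1000.7)/2 × 1 = 1106.6
  [1→1.25]: (1000.7+953.8)/2 × 0.25 = 244.3125
  [1.25→4.25]: (953.8+536.2)/2 × 3 = 2235.0
  Sum = 3585.9125 ng/mL·hr
IV tail: 536.2/0.192 = 2792.708; AUC_iv,0→∞ = 3585.9125 + 2792.708 = 6378.6205 ng/mL·hr
Trapezoidal AUC_0→9.5 (oral tablet):
  [0→1.5]: (0.0+495.3)/2 × 1.5 = 371.475
  [1.5→3.5]: (495.3+411.6)/2 × 2 = 906.9
  [3.5→6.5]: (411.6+236.6)/2 × 3 = 972.3
  [6.5→7.5]: (236.6+195.4)/2 × 1 = 216.0
  [7.5→9.5]: (195.4+133.1)/2 × 2 = 328.5
  Sum = 2795.175 ng/mL·hr
oral tablet tail: 133.1/0.192 = 693.229; AUC_ev,0→∞ = 2795.175 + 693.229 = 3488.404 ng/mL·hr
F = (AUC_ev/D_ev)/(AUC_iv/D_iv) = (3488.404/10)/(6378.6205/10) = 348.8404/637.86205 = 0.5469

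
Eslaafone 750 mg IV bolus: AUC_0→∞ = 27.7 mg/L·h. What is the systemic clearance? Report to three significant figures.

CL = 27.1 L/h

CL = Dose_iv / AUC_0→∞
   = 750 / 27.7 = 27.0758 L/h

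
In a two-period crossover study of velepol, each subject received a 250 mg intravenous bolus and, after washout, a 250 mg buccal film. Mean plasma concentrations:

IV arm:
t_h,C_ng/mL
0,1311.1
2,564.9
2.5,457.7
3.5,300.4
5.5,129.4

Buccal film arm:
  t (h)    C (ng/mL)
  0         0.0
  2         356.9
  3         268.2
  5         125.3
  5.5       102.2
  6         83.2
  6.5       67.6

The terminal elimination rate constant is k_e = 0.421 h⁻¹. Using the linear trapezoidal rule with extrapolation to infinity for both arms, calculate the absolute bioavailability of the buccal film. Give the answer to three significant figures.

F = 0.420

Trapezoidal AUC_0→5.5 (IV):
  [0→2]: (1311.1+564.9)/2 × 2 = 1876.0
  [2→2.5]: (564.9+457.7)/2 × 0.5 = 255.65
  [2.5→3.5]: (457.7+300.4)/2 × 1 = 379.05
  [3.5→5.5]: (300.4+129.4)/2 × 2 = 429.8
  Sum = 2940.5 ng/mL·h
IV tail: 129.4/0.421 = 307.363; AUC_iv,0→∞ = 2940.5 + 307.363 = 3247.863 ng/mL·h
Trapezoidal AUC_0→6.5 (buccal film):
  [0→2]: (0.0+356.9)/2 × 2 = 356.9
  [2→3]: (356.9+268.2)/2 × 1 = 312.55
  [3→5]: (268.2+125.3)/2 × 2 = 393.5
  [5→5.5]: (125.3+102.2)/2 × 0.5 = 56.875
  [5.5→6]: (102.2+83.2)/2 × 0.5 = 46.35
  [6→6.5]: (83.2+67.6)/2 × 0.5 = 37.7
  Sum = 1203.875 ng/mL·h
buccal film tail: 67.6/0.421 = 160.570; AUC_ev,0→∞ = 1203.875 + 160.570 = 1364.445 ng/mL·h
F = (AUC_ev/D_ev)/(AUC_iv/D_iv) = (1364.445/250)/(3247.863/250) = 5.45778/12.991452 = 0.4201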